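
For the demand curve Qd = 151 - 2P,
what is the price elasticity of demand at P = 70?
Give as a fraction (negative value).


dQ/dP = -2
At P = 70: Q = 151 - 2*70 = 11
E = (dQ/dP)(P/Q) = (-2)(70/11) = -140/11

-140/11


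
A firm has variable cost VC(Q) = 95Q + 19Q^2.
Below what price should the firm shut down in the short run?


AVC(Q) = VC(Q)/Q = 95 + 19Q
AVC is increasing in Q, so minimum AVC is at Q -> 0+.
Min AVC = 95
The firm should shut down if P < 95.

95


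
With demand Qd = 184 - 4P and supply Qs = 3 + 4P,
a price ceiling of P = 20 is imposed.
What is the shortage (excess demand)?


At P = 20:
Qd = 184 - 4*20 = 104
Qs = 3 + 4*20 = 83
Shortage = Qd - Qs = 104 - 83 = 21

21


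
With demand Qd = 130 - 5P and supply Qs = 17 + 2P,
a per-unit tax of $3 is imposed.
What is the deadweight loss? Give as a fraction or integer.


Pre-tax equilibrium quantity: Q* = 345/7
Post-tax equilibrium quantity: Q_tax = 45
Reduction in quantity: Q* - Q_tax = 30/7
DWL = (1/2) * tax * (Q* - Q_tax)
DWL = (1/2) * 3 * 30/7 = 45/7

45/7


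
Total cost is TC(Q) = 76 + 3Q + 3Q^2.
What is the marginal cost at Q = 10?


MC = dTC/dQ = 3 + 2*3*Q
At Q = 10:
MC = 3 + 6*10
MC = 3 + 60 = 63

63


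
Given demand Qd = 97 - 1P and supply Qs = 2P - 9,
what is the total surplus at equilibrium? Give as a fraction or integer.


Find equilibrium: 97 - 1P = 2P - 9
97 + 9 = 3P
P* = 106/3 = 106/3
Q* = 2*106/3 - 9 = 185/3
Inverse demand: P = 97 - Q/1, so P_max = 97
Inverse supply: P = 9/2 + Q/2, so P_min = 9/2
CS = (1/2) * 185/3 * (97 - 106/3) = 34225/18
PS = (1/2) * 185/3 * (106/3 - 9/2) = 34225/36
TS = CS + PS = 34225/18 + 34225/36 = 34225/12

34225/12


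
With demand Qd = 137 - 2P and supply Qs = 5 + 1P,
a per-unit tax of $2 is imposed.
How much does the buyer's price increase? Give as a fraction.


With a per-unit tax, the buyer's price increase depends on relative slopes.
Supply slope: d = 1, Demand slope: b = 2
Buyer's price increase = d * tax / (b + d)
= 1 * 2 / (2 + 1)
= 2 / 3 = 2/3

2/3


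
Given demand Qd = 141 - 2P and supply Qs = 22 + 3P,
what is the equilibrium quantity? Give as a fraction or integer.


First find equilibrium price:
141 - 2P = 22 + 3P
P* = 119/5 = 119/5
Then substitute into demand:
Q* = 141 - 2 * 119/5 = 467/5

467/5


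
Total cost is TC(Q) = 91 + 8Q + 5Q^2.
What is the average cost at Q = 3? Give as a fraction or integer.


TC(3) = 91 + 8*3 + 5*3^2
TC(3) = 91 + 24 + 45 = 160
AC = TC/Q = 160/3 = 160/3

160/3


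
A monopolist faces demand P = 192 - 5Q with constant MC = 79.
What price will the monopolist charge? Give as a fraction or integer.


MR = 192 - 10Q
Set MR = MC: 192 - 10Q = 79
Q* = 113/10
Substitute into demand:
P* = 192 - 5*113/10 = 271/2

271/2


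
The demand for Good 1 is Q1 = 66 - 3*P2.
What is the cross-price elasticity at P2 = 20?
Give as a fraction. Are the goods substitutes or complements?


dQ1/dP2 = -3
At P2 = 20: Q1 = 66 - 3*20 = 6
Exy = (dQ1/dP2)(P2/Q1) = -3 * 20 / 6 = -10
Since Exy < 0, the goods are complements.

-10 (complements)


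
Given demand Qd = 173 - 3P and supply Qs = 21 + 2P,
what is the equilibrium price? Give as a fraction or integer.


At equilibrium, Qd = Qs.
173 - 3P = 21 + 2P
173 - 21 = 3P + 2P
152 = 5P
P* = 152/5 = 152/5

152/5


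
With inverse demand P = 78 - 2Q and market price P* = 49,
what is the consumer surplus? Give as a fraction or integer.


Maximum willingness to pay (at Q=0): P_max = 78
Quantity demanded at P* = 49:
Q* = (78 - 49)/2 = 29/2
CS = (1/2) * Q* * (P_max - P*)
CS = (1/2) * 29/2 * (78 - 49)
CS = (1/2) * 29/2 * 29 = 841/4

841/4


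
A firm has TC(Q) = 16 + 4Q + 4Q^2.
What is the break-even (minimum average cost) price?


AC(Q) = 16/Q + 4 + 4Q
To minimize: dAC/dQ = -16/Q^2 + 4 = 0
Q^2 = 16/4 = 4
Q* = 2
Min AC = 16/2 + 4 + 4*2
Min AC = 8 + 4 + 8 = 20

20


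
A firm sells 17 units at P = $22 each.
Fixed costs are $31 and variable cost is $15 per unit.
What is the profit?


Total Revenue = P * Q = 22 * 17 = $374
Total Cost = FC + VC*Q = 31 + 15*17 = $286
Profit = TR - TC = 374 - 286 = $88

$88


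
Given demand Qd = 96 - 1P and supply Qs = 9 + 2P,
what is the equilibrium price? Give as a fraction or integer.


At equilibrium, Qd = Qs.
96 - 1P = 9 + 2P
96 - 9 = 1P + 2P
87 = 3P
P* = 87/3 = 29

29


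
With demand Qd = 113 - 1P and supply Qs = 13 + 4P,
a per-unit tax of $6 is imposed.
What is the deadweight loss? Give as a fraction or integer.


Pre-tax equilibrium quantity: Q* = 93
Post-tax equilibrium quantity: Q_tax = 441/5
Reduction in quantity: Q* - Q_tax = 24/5
DWL = (1/2) * tax * (Q* - Q_tax)
DWL = (1/2) * 6 * 24/5 = 72/5

72/5


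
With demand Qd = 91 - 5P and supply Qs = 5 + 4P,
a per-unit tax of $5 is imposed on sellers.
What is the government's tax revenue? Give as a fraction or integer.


With tax on sellers, new supply: Qs' = 5 + 4(P - 5)
= 4P - 15
New equilibrium quantity:
Q_new = 289/9
Tax revenue = tax * Q_new = 5 * 289/9 = 1445/9

1445/9


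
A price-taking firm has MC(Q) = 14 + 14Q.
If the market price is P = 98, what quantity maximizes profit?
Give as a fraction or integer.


In perfect competition, profit is maximized where P = MC.
98 = 14 + 14Q
84 = 14Q
Q* = 84/14 = 6

6


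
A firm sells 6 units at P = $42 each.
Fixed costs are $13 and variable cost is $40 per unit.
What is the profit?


Total Revenue = P * Q = 42 * 6 = $252
Total Cost = FC + VC*Q = 13 + 40*6 = $253
Profit = TR - TC = 252 - 253 = $-1

$-1


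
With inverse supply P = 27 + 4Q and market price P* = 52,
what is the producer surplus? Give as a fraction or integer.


Minimum supply price (at Q=0): P_min = 27
Quantity supplied at P* = 52:
Q* = (52 - 27)/4 = 25/4
PS = (1/2) * Q* * (P* - P_min)
PS = (1/2) * 25/4 * (52 - 27)
PS = (1/2) * 25/4 * 25 = 625/8

625/8


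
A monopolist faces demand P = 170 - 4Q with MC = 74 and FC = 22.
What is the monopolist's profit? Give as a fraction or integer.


MR = MC: 170 - 8Q = 74
Q* = 12
P* = 170 - 4*12 = 122
Profit = (P* - MC)*Q* - FC
= (122 - 74)*12 - 22
= 48*12 - 22
= 576 - 22 = 554

554


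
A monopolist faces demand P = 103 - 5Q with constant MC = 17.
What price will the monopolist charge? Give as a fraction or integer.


MR = 103 - 10Q
Set MR = MC: 103 - 10Q = 17
Q* = 43/5
Substitute into demand:
P* = 103 - 5*43/5 = 60

60


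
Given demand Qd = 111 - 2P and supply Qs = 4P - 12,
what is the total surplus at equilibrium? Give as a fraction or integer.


Find equilibrium: 111 - 2P = 4P - 12
111 + 12 = 6P
P* = 123/6 = 41/2
Q* = 4*41/2 - 12 = 70
Inverse demand: P = 111/2 - Q/2, so P_max = 111/2
Inverse supply: P = 3 + Q/4, so P_min = 3
CS = (1/2) * 70 * (111/2 - 41/2) = 1225
PS = (1/2) * 70 * (41/2 - 3) = 1225/2
TS = CS + PS = 1225 + 1225/2 = 3675/2

3675/2


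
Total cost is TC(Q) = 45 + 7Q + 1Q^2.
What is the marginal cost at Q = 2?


MC = dTC/dQ = 7 + 2*1*Q
At Q = 2:
MC = 7 + 2*2
MC = 7 + 4 = 11

11


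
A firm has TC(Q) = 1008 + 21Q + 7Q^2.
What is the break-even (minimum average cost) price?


AC(Q) = 1008/Q + 21 + 7Q
To minimize: dAC/dQ = -1008/Q^2 + 7 = 0
Q^2 = 1008/7 = 144
Q* = 12
Min AC = 1008/12 + 21 + 7*12
Min AC = 84 + 21 + 84 = 189

189


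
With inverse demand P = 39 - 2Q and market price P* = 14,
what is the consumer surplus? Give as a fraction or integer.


Maximum willingness to pay (at Q=0): P_max = 39
Quantity demanded at P* = 14:
Q* = (39 - 14)/2 = 25/2
CS = (1/2) * Q* * (P_max - P*)
CS = (1/2) * 25/2 * (39 - 14)
CS = (1/2) * 25/2 * 25 = 625/4

625/4


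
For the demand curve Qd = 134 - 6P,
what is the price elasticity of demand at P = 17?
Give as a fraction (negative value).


dQ/dP = -6
At P = 17: Q = 134 - 6*17 = 32
E = (dQ/dP)(P/Q) = (-6)(17/32) = -51/16

-51/16


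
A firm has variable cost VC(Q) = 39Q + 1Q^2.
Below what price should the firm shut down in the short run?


AVC(Q) = VC(Q)/Q = 39 + 1Q
AVC is increasing in Q, so minimum AVC is at Q -> 0+.
Min AVC = 39
The firm should shut down if P < 39.

39


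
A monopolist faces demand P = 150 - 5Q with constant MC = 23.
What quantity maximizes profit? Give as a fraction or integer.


TR = P*Q = (150 - 5Q)Q = 150Q - 5Q^2
MR = dTR/dQ = 150 - 10Q
Set MR = MC:
150 - 10Q = 23
127 = 10Q
Q* = 127/10 = 127/10

127/10


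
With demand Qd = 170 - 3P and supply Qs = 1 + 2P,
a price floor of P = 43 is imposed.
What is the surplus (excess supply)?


At P = 43:
Qd = 170 - 3*43 = 41
Qs = 1 + 2*43 = 87
Surplus = Qs - Qd = 87 - 41 = 46

46


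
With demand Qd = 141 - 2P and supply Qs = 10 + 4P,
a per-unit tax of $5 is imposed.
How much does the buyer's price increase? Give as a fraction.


With a per-unit tax, the buyer's price increase depends on relative slopes.
Supply slope: d = 4, Demand slope: b = 2
Buyer's price increase = d * tax / (b + d)
= 4 * 5 / (2 + 4)
= 20 / 6 = 10/3

10/3


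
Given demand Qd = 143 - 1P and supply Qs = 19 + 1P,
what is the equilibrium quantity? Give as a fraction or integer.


First find equilibrium price:
143 - 1P = 19 + 1P
P* = 124/2 = 62
Then substitute into demand:
Q* = 143 - 1 * 62 = 81

81


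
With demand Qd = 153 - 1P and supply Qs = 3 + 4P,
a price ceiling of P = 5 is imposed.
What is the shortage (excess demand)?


At P = 5:
Qd = 153 - 1*5 = 148
Qs = 3 + 4*5 = 23
Shortage = Qd - Qs = 148 - 23 = 125

125


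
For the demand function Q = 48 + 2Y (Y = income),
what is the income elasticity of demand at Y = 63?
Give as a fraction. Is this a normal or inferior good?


dQ/dY = 2
At Y = 63: Q = 48 + 2*63 = 174
Ey = (dQ/dY)(Y/Q) = 2 * 63 / 174 = 21/29
Since Ey > 0, this is a normal good.

21/29 (normal good)


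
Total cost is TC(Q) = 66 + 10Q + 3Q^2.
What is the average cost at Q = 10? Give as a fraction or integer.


TC(10) = 66 + 10*10 + 3*10^2
TC(10) = 66 + 100 + 300 = 466
AC = TC/Q = 466/10 = 233/5

233/5


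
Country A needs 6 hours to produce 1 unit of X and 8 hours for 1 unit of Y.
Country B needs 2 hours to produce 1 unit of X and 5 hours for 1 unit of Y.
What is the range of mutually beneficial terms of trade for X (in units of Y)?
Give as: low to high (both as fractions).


Opportunity cost of X for Country A = hours_X / hours_Y = 6/8 = 3/4 units of Y
Opportunity cost of X for Country B = hours_X / hours_Y = 2/5 = 2/5 units of Y
Terms of trade must be between the two opportunity costs.
Range: 2/5 to 3/4

2/5 to 3/4


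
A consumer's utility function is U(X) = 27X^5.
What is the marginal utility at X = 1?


MU = dU/dX = 27*5*X^(5-1)
MU = 135*X^4
At X = 1:
MU = 135 * 1^4
MU = 135 * 1 = 135

135


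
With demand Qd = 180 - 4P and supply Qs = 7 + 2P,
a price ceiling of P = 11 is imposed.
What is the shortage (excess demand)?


At P = 11:
Qd = 180 - 4*11 = 136
Qs = 7 + 2*11 = 29
Shortage = Qd - Qs = 136 - 29 = 107

107


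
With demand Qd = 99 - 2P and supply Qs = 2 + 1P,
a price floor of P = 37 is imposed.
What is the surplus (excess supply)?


At P = 37:
Qd = 99 - 2*37 = 25
Qs = 2 + 1*37 = 39
Surplus = Qs - Qd = 39 - 25 = 14

14


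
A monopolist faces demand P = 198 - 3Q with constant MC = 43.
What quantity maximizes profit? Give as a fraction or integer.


TR = P*Q = (198 - 3Q)Q = 198Q - 3Q^2
MR = dTR/dQ = 198 - 6Q
Set MR = MC:
198 - 6Q = 43
155 = 6Q
Q* = 155/6 = 155/6

155/6


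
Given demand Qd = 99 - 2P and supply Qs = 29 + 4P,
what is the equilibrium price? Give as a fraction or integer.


At equilibrium, Qd = Qs.
99 - 2P = 29 + 4P
99 - 29 = 2P + 4P
70 = 6P
P* = 70/6 = 35/3

35/3


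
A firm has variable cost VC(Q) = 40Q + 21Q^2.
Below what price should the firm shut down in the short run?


AVC(Q) = VC(Q)/Q = 40 + 21Q
AVC is increasing in Q, so minimum AVC is at Q -> 0+.
Min AVC = 40
The firm should shut down if P < 40.

40


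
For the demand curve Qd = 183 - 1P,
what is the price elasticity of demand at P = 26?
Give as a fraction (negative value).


dQ/dP = -1
At P = 26: Q = 183 - 1*26 = 157
E = (dQ/dP)(P/Q) = (-1)(26/157) = -26/157

-26/157


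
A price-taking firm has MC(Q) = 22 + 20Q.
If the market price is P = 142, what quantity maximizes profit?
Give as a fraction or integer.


In perfect competition, profit is maximized where P = MC.
142 = 22 + 20Q
120 = 20Q
Q* = 120/20 = 6

6


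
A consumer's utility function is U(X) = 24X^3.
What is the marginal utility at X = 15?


MU = dU/dX = 24*3*X^(3-1)
MU = 72*X^2
At X = 15:
MU = 72 * 15^2
MU = 72 * 225 = 16200

16200


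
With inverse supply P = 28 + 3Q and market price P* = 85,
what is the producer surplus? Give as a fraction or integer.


Minimum supply price (at Q=0): P_min = 28
Quantity supplied at P* = 85:
Q* = (85 - 28)/3 = 19
PS = (1/2) * Q* * (P* - P_min)
PS = (1/2) * 19 * (85 - 28)
PS = (1/2) * 19 * 57 = 1083/2

1083/2


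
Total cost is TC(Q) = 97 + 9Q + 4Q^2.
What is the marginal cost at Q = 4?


MC = dTC/dQ = 9 + 2*4*Q
At Q = 4:
MC = 9 + 8*4
MC = 9 + 32 = 41

41


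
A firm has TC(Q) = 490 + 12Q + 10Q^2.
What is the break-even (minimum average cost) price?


AC(Q) = 490/Q + 12 + 10Q
To minimize: dAC/dQ = -490/Q^2 + 10 = 0
Q^2 = 490/10 = 49
Q* = 7
Min AC = 490/7 + 12 + 10*7
Min AC = 70 + 12 + 70 = 152

152


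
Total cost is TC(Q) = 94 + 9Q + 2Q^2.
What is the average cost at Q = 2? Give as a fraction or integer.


TC(2) = 94 + 9*2 + 2*2^2
TC(2) = 94 + 18 + 8 = 120
AC = TC/Q = 120/2 = 60

60


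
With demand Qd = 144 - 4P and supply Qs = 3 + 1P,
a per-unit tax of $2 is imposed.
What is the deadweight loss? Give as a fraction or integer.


Pre-tax equilibrium quantity: Q* = 156/5
Post-tax equilibrium quantity: Q_tax = 148/5
Reduction in quantity: Q* - Q_tax = 8/5
DWL = (1/2) * tax * (Q* - Q_tax)
DWL = (1/2) * 2 * 8/5 = 8/5

8/5


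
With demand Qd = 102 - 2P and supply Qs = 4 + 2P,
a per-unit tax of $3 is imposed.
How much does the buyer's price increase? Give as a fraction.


With a per-unit tax, the buyer's price increase depends on relative slopes.
Supply slope: d = 2, Demand slope: b = 2
Buyer's price increase = d * tax / (b + d)
= 2 * 3 / (2 + 2)
= 6 / 4 = 3/2

3/2


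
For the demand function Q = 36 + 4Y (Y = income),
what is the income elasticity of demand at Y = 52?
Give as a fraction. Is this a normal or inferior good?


dQ/dY = 4
At Y = 52: Q = 36 + 4*52 = 244
Ey = (dQ/dY)(Y/Q) = 4 * 52 / 244 = 52/61
Since Ey > 0, this is a normal good.

52/61 (normal good)


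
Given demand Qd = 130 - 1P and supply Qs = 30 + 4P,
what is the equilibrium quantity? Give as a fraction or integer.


First find equilibrium price:
130 - 1P = 30 + 4P
P* = 100/5 = 20
Then substitute into demand:
Q* = 130 - 1 * 20 = 110

110


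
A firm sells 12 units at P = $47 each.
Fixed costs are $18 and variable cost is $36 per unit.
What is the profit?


Total Revenue = P * Q = 47 * 12 = $564
Total Cost = FC + VC*Q = 18 + 36*12 = $450
Profit = TR - TC = 564 - 450 = $114

$114


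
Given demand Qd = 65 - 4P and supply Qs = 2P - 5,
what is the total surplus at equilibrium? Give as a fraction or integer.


Find equilibrium: 65 - 4P = 2P - 5
65 + 5 = 6P
P* = 70/6 = 35/3
Q* = 2*35/3 - 5 = 55/3
Inverse demand: P = 65/4 - Q/4, so P_max = 65/4
Inverse supply: P = 5/2 + Q/2, so P_min = 5/2
CS = (1/2) * 55/3 * (65/4 - 35/3) = 3025/72
PS = (1/2) * 55/3 * (35/3 - 5/2) = 3025/36
TS = CS + PS = 3025/72 + 3025/36 = 3025/24

3025/24


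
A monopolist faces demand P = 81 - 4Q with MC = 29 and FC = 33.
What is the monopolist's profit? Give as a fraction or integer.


MR = MC: 81 - 8Q = 29
Q* = 13/2
P* = 81 - 4*13/2 = 55
Profit = (P* - MC)*Q* - FC
= (55 - 29)*13/2 - 33
= 26*13/2 - 33
= 169 - 33 = 136

136


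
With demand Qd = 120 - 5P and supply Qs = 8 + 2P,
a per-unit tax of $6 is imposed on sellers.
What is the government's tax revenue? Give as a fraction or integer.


With tax on sellers, new supply: Qs' = 8 + 2(P - 6)
= 2P - 4
New equilibrium quantity:
Q_new = 220/7
Tax revenue = tax * Q_new = 6 * 220/7 = 1320/7

1320/7


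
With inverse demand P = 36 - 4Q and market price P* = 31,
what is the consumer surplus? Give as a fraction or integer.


Maximum willingness to pay (at Q=0): P_max = 36
Quantity demanded at P* = 31:
Q* = (36 - 31)/4 = 5/4
CS = (1/2) * Q* * (P_max - P*)
CS = (1/2) * 5/4 * (36 - 31)
CS = (1/2) * 5/4 * 5 = 25/8

25/8


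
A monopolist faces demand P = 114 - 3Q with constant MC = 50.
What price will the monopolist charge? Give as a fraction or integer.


MR = 114 - 6Q
Set MR = MC: 114 - 6Q = 50
Q* = 32/3
Substitute into demand:
P* = 114 - 3*32/3 = 82

82


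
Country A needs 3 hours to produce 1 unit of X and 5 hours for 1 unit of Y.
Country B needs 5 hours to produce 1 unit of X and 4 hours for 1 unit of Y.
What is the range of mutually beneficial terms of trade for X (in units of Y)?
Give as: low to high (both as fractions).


Opportunity cost of X for Country A = hours_X / hours_Y = 3/5 = 3/5 units of Y
Opportunity cost of X for Country B = hours_X / hours_Y = 5/4 = 5/4 units of Y
Terms of trade must be between the two opportunity costs.
Range: 3/5 to 5/4

3/5 to 5/4


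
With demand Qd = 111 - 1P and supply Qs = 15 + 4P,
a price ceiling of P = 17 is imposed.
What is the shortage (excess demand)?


At P = 17:
Qd = 111 - 1*17 = 94
Qs = 15 + 4*17 = 83
Shortage = Qd - Qs = 94 - 83 = 11

11


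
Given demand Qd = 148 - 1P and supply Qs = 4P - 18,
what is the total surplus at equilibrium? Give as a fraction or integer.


Find equilibrium: 148 - 1P = 4P - 18
148 + 18 = 5P
P* = 166/5 = 166/5
Q* = 4*166/5 - 18 = 574/5
Inverse demand: P = 148 - Q/1, so P_max = 148
Inverse supply: P = 9/2 + Q/4, so P_min = 9/2
CS = (1/2) * 574/5 * (148 - 166/5) = 164738/25
PS = (1/2) * 574/5 * (166/5 - 9/2) = 82369/50
TS = CS + PS = 164738/25 + 82369/50 = 82369/10

82369/10


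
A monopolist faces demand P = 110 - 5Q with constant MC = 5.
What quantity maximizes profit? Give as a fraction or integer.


TR = P*Q = (110 - 5Q)Q = 110Q - 5Q^2
MR = dTR/dQ = 110 - 10Q
Set MR = MC:
110 - 10Q = 5
105 = 10Q
Q* = 105/10 = 21/2

21/2


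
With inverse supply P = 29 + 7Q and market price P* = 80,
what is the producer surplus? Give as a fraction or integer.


Minimum supply price (at Q=0): P_min = 29
Quantity supplied at P* = 80:
Q* = (80 - 29)/7 = 51/7
PS = (1/2) * Q* * (P* - P_min)
PS = (1/2) * 51/7 * (80 - 29)
PS = (1/2) * 51/7 * 51 = 2601/14

2601/14


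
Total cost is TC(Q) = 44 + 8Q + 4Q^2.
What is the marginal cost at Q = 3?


MC = dTC/dQ = 8 + 2*4*Q
At Q = 3:
MC = 8 + 8*3
MC = 8 + 24 = 32

32


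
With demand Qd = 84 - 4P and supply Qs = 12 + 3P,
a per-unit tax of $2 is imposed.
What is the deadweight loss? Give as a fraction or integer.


Pre-tax equilibrium quantity: Q* = 300/7
Post-tax equilibrium quantity: Q_tax = 276/7
Reduction in quantity: Q* - Q_tax = 24/7
DWL = (1/2) * tax * (Q* - Q_tax)
DWL = (1/2) * 2 * 24/7 = 24/7

24/7


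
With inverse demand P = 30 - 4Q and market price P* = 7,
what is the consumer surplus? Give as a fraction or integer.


Maximum willingness to pay (at Q=0): P_max = 30
Quantity demanded at P* = 7:
Q* = (30 - 7)/4 = 23/4
CS = (1/2) * Q* * (P_max - P*)
CS = (1/2) * 23/4 * (30 - 7)
CS = (1/2) * 23/4 * 23 = 529/8

529/8


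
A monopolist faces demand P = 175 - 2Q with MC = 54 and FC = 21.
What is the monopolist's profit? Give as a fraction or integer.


MR = MC: 175 - 4Q = 54
Q* = 121/4
P* = 175 - 2*121/4 = 229/2
Profit = (P* - MC)*Q* - FC
= (229/2 - 54)*121/4 - 21
= 121/2*121/4 - 21
= 14641/8 - 21 = 14473/8

14473/8


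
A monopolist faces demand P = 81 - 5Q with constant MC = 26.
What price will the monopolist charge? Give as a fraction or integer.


MR = 81 - 10Q
Set MR = MC: 81 - 10Q = 26
Q* = 11/2
Substitute into demand:
P* = 81 - 5*11/2 = 107/2

107/2


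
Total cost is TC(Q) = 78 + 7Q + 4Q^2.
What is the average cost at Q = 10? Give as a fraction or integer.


TC(10) = 78 + 7*10 + 4*10^2
TC(10) = 78 + 70 + 400 = 548
AC = TC/Q = 548/10 = 274/5

274/5


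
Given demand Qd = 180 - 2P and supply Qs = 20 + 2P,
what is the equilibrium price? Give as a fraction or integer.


At equilibrium, Qd = Qs.
180 - 2P = 20 + 2P
180 - 20 = 2P + 2P
160 = 4P
P* = 160/4 = 40

40


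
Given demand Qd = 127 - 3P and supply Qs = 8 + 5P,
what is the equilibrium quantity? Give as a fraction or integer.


First find equilibrium price:
127 - 3P = 8 + 5P
P* = 119/8 = 119/8
Then substitute into demand:
Q* = 127 - 3 * 119/8 = 659/8

659/8


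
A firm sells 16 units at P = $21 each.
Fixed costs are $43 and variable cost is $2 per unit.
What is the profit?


Total Revenue = P * Q = 21 * 16 = $336
Total Cost = FC + VC*Q = 43 + 2*16 = $75
Profit = TR - TC = 336 - 75 = $261

$261


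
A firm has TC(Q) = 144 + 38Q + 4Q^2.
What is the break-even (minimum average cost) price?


AC(Q) = 144/Q + 38 + 4Q
To minimize: dAC/dQ = -144/Q^2 + 4 = 0
Q^2 = 144/4 = 36
Q* = 6
Min AC = 144/6 + 38 + 4*6
Min AC = 24 + 38 + 24 = 86

86


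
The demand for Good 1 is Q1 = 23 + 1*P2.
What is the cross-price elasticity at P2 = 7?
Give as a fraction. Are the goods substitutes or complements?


dQ1/dP2 = 1
At P2 = 7: Q1 = 23 + 1*7 = 30
Exy = (dQ1/dP2)(P2/Q1) = 1 * 7 / 30 = 7/30
Since Exy > 0, the goods are substitutes.

7/30 (substitutes)


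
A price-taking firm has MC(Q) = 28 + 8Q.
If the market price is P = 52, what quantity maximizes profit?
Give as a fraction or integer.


In perfect competition, profit is maximized where P = MC.
52 = 28 + 8Q
24 = 8Q
Q* = 24/8 = 3

3


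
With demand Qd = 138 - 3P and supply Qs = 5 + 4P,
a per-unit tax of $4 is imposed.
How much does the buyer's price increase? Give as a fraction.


With a per-unit tax, the buyer's price increase depends on relative slopes.
Supply slope: d = 4, Demand slope: b = 3
Buyer's price increase = d * tax / (b + d)
= 4 * 4 / (3 + 4)
= 16 / 7 = 16/7

16/7


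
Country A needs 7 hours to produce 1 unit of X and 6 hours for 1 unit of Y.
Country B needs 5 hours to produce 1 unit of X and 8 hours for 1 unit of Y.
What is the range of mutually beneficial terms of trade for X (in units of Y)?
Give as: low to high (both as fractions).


Opportunity cost of X for Country A = hours_X / hours_Y = 7/6 = 7/6 units of Y
Opportunity cost of X for Country B = hours_X / hours_Y = 5/8 = 5/8 units of Y
Terms of trade must be between the two opportunity costs.
Range: 5/8 to 7/6

5/8 to 7/6


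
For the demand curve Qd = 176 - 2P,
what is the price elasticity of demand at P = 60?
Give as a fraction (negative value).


dQ/dP = -2
At P = 60: Q = 176 - 2*60 = 56
E = (dQ/dP)(P/Q) = (-2)(60/56) = -15/7

-15/7


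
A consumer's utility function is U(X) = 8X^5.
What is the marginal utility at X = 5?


MU = dU/dX = 8*5*X^(5-1)
MU = 40*X^4
At X = 5:
MU = 40 * 5^4
MU = 40 * 625 = 25000

25000


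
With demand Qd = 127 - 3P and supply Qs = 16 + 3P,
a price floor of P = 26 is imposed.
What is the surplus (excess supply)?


At P = 26:
Qd = 127 - 3*26 = 49
Qs = 16 + 3*26 = 94
Surplus = Qs - Qd = 94 - 49 = 45

45


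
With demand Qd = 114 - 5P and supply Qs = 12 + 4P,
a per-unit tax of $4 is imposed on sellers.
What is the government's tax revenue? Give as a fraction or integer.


With tax on sellers, new supply: Qs' = 12 + 4(P - 4)
= 4P - 4
New equilibrium quantity:
Q_new = 436/9
Tax revenue = tax * Q_new = 4 * 436/9 = 1744/9

1744/9


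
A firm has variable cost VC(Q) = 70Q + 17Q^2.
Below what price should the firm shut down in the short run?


AVC(Q) = VC(Q)/Q = 70 + 17Q
AVC is increasing in Q, so minimum AVC is at Q -> 0+.
Min AVC = 70
The firm should shut down if P < 70.

70


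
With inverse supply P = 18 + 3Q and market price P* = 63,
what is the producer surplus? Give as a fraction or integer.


Minimum supply price (at Q=0): P_min = 18
Quantity supplied at P* = 63:
Q* = (63 - 18)/3 = 15
PS = (1/2) * Q* * (P* - P_min)
PS = (1/2) * 15 * (63 - 18)
PS = (1/2) * 15 * 45 = 675/2

675/2


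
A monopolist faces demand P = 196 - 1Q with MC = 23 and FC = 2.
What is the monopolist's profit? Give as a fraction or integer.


MR = MC: 196 - 2Q = 23
Q* = 173/2
P* = 196 - 1*173/2 = 219/2
Profit = (P* - MC)*Q* - FC
= (219/2 - 23)*173/2 - 2
= 173/2*173/2 - 2
= 29929/4 - 2 = 29921/4

29921/4


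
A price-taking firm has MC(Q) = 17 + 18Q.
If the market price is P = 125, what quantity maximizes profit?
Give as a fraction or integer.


In perfect competition, profit is maximized where P = MC.
125 = 17 + 18Q
108 = 18Q
Q* = 108/18 = 6

6


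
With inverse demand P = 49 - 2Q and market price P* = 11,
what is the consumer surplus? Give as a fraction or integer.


Maximum willingness to pay (at Q=0): P_max = 49
Quantity demanded at P* = 11:
Q* = (49 - 11)/2 = 19
CS = (1/2) * Q* * (P_max - P*)
CS = (1/2) * 19 * (49 - 11)
CS = (1/2) * 19 * 38 = 361

361


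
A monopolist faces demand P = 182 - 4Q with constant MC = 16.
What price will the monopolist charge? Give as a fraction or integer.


MR = 182 - 8Q
Set MR = MC: 182 - 8Q = 16
Q* = 83/4
Substitute into demand:
P* = 182 - 4*83/4 = 99

99


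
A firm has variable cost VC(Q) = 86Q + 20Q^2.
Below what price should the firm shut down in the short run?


AVC(Q) = VC(Q)/Q = 86 + 20Q
AVC is increasing in Q, so minimum AVC is at Q -> 0+.
Min AVC = 86
The firm should shut down if P < 86.

86


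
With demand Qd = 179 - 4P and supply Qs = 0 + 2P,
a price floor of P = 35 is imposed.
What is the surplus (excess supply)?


At P = 35:
Qd = 179 - 4*35 = 39
Qs = 0 + 2*35 = 70
Surplus = Qs - Qd = 70 - 39 = 31

31


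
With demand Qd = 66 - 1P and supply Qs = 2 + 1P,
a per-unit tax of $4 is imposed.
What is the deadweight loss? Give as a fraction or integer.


Pre-tax equilibrium quantity: Q* = 34
Post-tax equilibrium quantity: Q_tax = 32
Reduction in quantity: Q* - Q_tax = 2
DWL = (1/2) * tax * (Q* - Q_tax)
DWL = (1/2) * 4 * 2 = 4

4


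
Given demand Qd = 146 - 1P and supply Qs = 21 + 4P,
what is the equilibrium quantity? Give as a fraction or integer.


First find equilibrium price:
146 - 1P = 21 + 4P
P* = 125/5 = 25
Then substitute into demand:
Q* = 146 - 1 * 25 = 121

121


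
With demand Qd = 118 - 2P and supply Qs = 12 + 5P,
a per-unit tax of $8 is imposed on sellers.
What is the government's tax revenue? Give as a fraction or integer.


With tax on sellers, new supply: Qs' = 12 + 5(P - 8)
= 5P - 28
New equilibrium quantity:
Q_new = 534/7
Tax revenue = tax * Q_new = 8 * 534/7 = 4272/7

4272/7


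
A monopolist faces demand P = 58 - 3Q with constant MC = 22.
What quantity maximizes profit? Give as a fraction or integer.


TR = P*Q = (58 - 3Q)Q = 58Q - 3Q^2
MR = dTR/dQ = 58 - 6Q
Set MR = MC:
58 - 6Q = 22
36 = 6Q
Q* = 36/6 = 6

6


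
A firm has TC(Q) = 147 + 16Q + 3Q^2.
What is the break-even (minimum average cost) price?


AC(Q) = 147/Q + 16 + 3Q
To minimize: dAC/dQ = -147/Q^2 + 3 = 0
Q^2 = 147/3 = 49
Q* = 7
Min AC = 147/7 + 16 + 3*7
Min AC = 21 + 16 + 21 = 58

58


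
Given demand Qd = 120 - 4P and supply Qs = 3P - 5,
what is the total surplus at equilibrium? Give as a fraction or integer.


Find equilibrium: 120 - 4P = 3P - 5
120 + 5 = 7P
P* = 125/7 = 125/7
Q* = 3*125/7 - 5 = 340/7
Inverse demand: P = 30 - Q/4, so P_max = 30
Inverse supply: P = 5/3 + Q/3, so P_min = 5/3
CS = (1/2) * 340/7 * (30 - 125/7) = 14450/49
PS = (1/2) * 340/7 * (125/7 - 5/3) = 57800/147
TS = CS + PS = 14450/49 + 57800/147 = 14450/21

14450/21


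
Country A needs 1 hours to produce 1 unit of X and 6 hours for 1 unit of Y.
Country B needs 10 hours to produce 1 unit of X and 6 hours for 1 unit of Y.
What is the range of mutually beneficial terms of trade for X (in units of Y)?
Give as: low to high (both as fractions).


Opportunity cost of X for Country A = hours_X / hours_Y = 1/6 = 1/6 units of Y
Opportunity cost of X for Country B = hours_X / hours_Y = 10/6 = 5/3 units of Y
Terms of trade must be between the two opportunity costs.
Range: 1/6 to 5/3

1/6 to 5/3


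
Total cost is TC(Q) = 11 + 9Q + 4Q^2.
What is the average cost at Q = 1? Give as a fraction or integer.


TC(1) = 11 + 9*1 + 4*1^2
TC(1) = 11 + 9 + 4 = 24
AC = TC/Q = 24/1 = 24

24


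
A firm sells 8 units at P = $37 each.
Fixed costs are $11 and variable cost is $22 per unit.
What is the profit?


Total Revenue = P * Q = 37 * 8 = $296
Total Cost = FC + VC*Q = 11 + 22*8 = $187
Profit = TR - TC = 296 - 187 = $109

$109


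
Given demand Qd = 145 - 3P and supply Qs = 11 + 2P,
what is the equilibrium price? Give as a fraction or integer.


At equilibrium, Qd = Qs.
145 - 3P = 11 + 2P
145 - 11 = 3P + 2P
134 = 5P
P* = 134/5 = 134/5

134/5


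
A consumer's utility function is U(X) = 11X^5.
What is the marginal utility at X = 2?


MU = dU/dX = 11*5*X^(5-1)
MU = 55*X^4
At X = 2:
MU = 55 * 2^4
MU = 55 * 16 = 880

880


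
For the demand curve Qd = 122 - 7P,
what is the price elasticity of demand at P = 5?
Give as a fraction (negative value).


dQ/dP = -7
At P = 5: Q = 122 - 7*5 = 87
E = (dQ/dP)(P/Q) = (-7)(5/87) = -35/87

-35/87


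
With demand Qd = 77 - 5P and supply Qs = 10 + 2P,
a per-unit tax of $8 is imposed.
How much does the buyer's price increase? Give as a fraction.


With a per-unit tax, the buyer's price increase depends on relative slopes.
Supply slope: d = 2, Demand slope: b = 5
Buyer's price increase = d * tax / (b + d)
= 2 * 8 / (5 + 2)
= 16 / 7 = 16/7

16/7


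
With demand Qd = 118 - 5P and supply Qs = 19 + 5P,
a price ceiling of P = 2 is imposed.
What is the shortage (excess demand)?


At P = 2:
Qd = 118 - 5*2 = 108
Qs = 19 + 5*2 = 29
Shortage = Qd - Qs = 108 - 29 = 79

79


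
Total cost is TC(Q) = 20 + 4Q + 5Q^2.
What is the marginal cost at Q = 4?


MC = dTC/dQ = 4 + 2*5*Q
At Q = 4:
MC = 4 + 10*4
MC = 4 + 40 = 44

44


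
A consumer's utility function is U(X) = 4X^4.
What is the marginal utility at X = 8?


MU = dU/dX = 4*4*X^(4-1)
MU = 16*X^3
At X = 8:
MU = 16 * 8^3
MU = 16 * 512 = 8192

8192


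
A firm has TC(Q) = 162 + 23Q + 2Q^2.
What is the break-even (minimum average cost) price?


AC(Q) = 162/Q + 23 + 2Q
To minimize: dAC/dQ = -162/Q^2 + 2 = 0
Q^2 = 162/2 = 81
Q* = 9
Min AC = 162/9 + 23 + 2*9
Min AC = 18 + 23 + 18 = 59

59


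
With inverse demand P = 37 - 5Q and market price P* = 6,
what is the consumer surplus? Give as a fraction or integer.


Maximum willingness to pay (at Q=0): P_max = 37
Quantity demanded at P* = 6:
Q* = (37 - 6)/5 = 31/5
CS = (1/2) * Q* * (P_max - P*)
CS = (1/2) * 31/5 * (37 - 6)
CS = (1/2) * 31/5 * 31 = 961/10

961/10


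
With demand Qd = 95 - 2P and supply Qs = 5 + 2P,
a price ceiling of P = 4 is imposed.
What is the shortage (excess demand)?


At P = 4:
Qd = 95 - 2*4 = 87
Qs = 5 + 2*4 = 13
Shortage = Qd - Qs = 87 - 13 = 74

74


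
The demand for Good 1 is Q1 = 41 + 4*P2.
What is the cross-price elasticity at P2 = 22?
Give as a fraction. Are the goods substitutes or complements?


dQ1/dP2 = 4
At P2 = 22: Q1 = 41 + 4*22 = 129
Exy = (dQ1/dP2)(P2/Q1) = 4 * 22 / 129 = 88/129
Since Exy > 0, the goods are substitutes.

88/129 (substitutes)


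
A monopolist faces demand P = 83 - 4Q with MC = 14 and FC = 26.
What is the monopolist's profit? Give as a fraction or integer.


MR = MC: 83 - 8Q = 14
Q* = 69/8
P* = 83 - 4*69/8 = 97/2
Profit = (P* - MC)*Q* - FC
= (97/2 - 14)*69/8 - 26
= 69/2*69/8 - 26
= 4761/16 - 26 = 4345/16

4345/16


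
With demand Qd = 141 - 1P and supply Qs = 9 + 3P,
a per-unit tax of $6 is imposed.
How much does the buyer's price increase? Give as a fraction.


With a per-unit tax, the buyer's price increase depends on relative slopes.
Supply slope: d = 3, Demand slope: b = 1
Buyer's price increase = d * tax / (b + d)
= 3 * 6 / (1 + 3)
= 18 / 4 = 9/2

9/2


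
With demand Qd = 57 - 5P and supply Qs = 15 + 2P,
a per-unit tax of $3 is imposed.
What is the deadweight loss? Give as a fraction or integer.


Pre-tax equilibrium quantity: Q* = 27
Post-tax equilibrium quantity: Q_tax = 159/7
Reduction in quantity: Q* - Q_tax = 30/7
DWL = (1/2) * tax * (Q* - Q_tax)
DWL = (1/2) * 3 * 30/7 = 45/7

45/7


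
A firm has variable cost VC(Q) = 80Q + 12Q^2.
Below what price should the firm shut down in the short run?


AVC(Q) = VC(Q)/Q = 80 + 12Q
AVC is increasing in Q, so minimum AVC is at Q -> 0+.
Min AVC = 80
The firm should shut down if P < 80.

80


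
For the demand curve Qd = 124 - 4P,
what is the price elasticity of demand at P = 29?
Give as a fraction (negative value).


dQ/dP = -4
At P = 29: Q = 124 - 4*29 = 8
E = (dQ/dP)(P/Q) = (-4)(29/8) = -29/2

-29/2


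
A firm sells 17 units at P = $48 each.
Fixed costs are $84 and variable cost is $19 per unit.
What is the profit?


Total Revenue = P * Q = 48 * 17 = $816
Total Cost = FC + VC*Q = 84 + 19*17 = $407
Profit = TR - TC = 816 - 407 = $409

$409


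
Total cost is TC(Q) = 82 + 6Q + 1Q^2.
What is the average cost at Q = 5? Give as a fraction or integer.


TC(5) = 82 + 6*5 + 1*5^2
TC(5) = 82 + 30 + 25 = 137
AC = TC/Q = 137/5 = 137/5

137/5


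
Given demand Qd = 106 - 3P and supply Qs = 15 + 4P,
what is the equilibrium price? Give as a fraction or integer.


At equilibrium, Qd = Qs.
106 - 3P = 15 + 4P
106 - 15 = 3P + 4P
91 = 7P
P* = 91/7 = 13

13


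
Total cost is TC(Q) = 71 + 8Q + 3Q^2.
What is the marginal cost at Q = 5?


MC = dTC/dQ = 8 + 2*3*Q
At Q = 5:
MC = 8 + 6*5
MC = 8 + 30 = 38

38


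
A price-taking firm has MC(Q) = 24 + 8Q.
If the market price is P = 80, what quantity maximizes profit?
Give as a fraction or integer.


In perfect competition, profit is maximized where P = MC.
80 = 24 + 8Q
56 = 8Q
Q* = 56/8 = 7

7


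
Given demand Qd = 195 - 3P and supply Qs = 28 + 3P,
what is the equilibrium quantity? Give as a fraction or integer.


First find equilibrium price:
195 - 3P = 28 + 3P
P* = 167/6 = 167/6
Then substitute into demand:
Q* = 195 - 3 * 167/6 = 223/2

223/2


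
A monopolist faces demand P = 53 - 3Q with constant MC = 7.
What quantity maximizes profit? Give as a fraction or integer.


TR = P*Q = (53 - 3Q)Q = 53Q - 3Q^2
MR = dTR/dQ = 53 - 6Q
Set MR = MC:
53 - 6Q = 7
46 = 6Q
Q* = 46/6 = 23/3

23/3


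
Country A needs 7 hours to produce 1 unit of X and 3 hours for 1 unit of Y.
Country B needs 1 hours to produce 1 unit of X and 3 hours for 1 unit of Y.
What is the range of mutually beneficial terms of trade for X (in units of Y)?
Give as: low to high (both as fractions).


Opportunity cost of X for Country A = hours_X / hours_Y = 7/3 = 7/3 units of Y
Opportunity cost of X for Country B = hours_X / hours_Y = 1/3 = 1/3 units of Y
Terms of trade must be between the two opportunity costs.
Range: 1/3 to 7/3

1/3 to 7/3


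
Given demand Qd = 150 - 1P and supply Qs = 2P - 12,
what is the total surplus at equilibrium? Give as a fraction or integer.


Find equilibrium: 150 - 1P = 2P - 12
150 + 12 = 3P
P* = 162/3 = 54
Q* = 2*54 - 12 = 96
Inverse demand: P = 150 - Q/1, so P_max = 150
Inverse supply: P = 6 + Q/2, so P_min = 6
CS = (1/2) * 96 * (150 - 54) = 4608
PS = (1/2) * 96 * (54 - 6) = 2304
TS = CS + PS = 4608 + 2304 = 6912

6912


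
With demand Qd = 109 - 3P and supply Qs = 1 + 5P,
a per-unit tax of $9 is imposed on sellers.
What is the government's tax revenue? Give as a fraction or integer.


With tax on sellers, new supply: Qs' = 1 + 5(P - 9)
= 5P - 44
New equilibrium quantity:
Q_new = 413/8
Tax revenue = tax * Q_new = 9 * 413/8 = 3717/8

3717/8


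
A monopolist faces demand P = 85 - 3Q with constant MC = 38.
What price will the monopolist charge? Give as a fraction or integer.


MR = 85 - 6Q
Set MR = MC: 85 - 6Q = 38
Q* = 47/6
Substitute into demand:
P* = 85 - 3*47/6 = 123/2

123/2


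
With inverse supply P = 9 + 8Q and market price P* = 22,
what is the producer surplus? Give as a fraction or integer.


Minimum supply price (at Q=0): P_min = 9
Quantity supplied at P* = 22:
Q* = (22 - 9)/8 = 13/8
PS = (1/2) * Q* * (P* - P_min)
PS = (1/2) * 13/8 * (22 - 9)
PS = (1/2) * 13/8 * 13 = 169/16

169/16


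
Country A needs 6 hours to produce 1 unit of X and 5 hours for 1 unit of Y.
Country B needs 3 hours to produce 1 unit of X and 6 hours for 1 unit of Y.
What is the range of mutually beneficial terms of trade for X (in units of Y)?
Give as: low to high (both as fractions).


Opportunity cost of X for Country A = hours_X / hours_Y = 6/5 = 6/5 units of Y
Opportunity cost of X for Country B = hours_X / hours_Y = 3/6 = 1/2 units of Y
Terms of trade must be between the two opportunity costs.
Range: 1/2 to 6/5

1/2 to 6/5


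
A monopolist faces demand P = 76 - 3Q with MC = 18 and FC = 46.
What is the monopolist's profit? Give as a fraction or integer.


MR = MC: 76 - 6Q = 18
Q* = 29/3
P* = 76 - 3*29/3 = 47
Profit = (P* - MC)*Q* - FC
= (47 - 18)*29/3 - 46
= 29*29/3 - 46
= 841/3 - 46 = 703/3

703/3


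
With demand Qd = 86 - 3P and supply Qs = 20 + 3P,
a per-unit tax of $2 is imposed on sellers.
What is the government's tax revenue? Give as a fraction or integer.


With tax on sellers, new supply: Qs' = 20 + 3(P - 2)
= 14 + 3P
New equilibrium quantity:
Q_new = 50
Tax revenue = tax * Q_new = 2 * 50 = 100

100


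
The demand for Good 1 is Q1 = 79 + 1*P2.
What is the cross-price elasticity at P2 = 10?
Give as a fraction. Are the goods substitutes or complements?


dQ1/dP2 = 1
At P2 = 10: Q1 = 79 + 1*10 = 89
Exy = (dQ1/dP2)(P2/Q1) = 1 * 10 / 89 = 10/89
Since Exy > 0, the goods are substitutes.

10/89 (substitutes)


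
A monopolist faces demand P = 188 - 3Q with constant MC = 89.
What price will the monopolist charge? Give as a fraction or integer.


MR = 188 - 6Q
Set MR = MC: 188 - 6Q = 89
Q* = 33/2
Substitute into demand:
P* = 188 - 3*33/2 = 277/2

277/2


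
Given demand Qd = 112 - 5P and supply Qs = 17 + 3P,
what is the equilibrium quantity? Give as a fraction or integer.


First find equilibrium price:
112 - 5P = 17 + 3P
P* = 95/8 = 95/8
Then substitute into demand:
Q* = 112 - 5 * 95/8 = 421/8

421/8


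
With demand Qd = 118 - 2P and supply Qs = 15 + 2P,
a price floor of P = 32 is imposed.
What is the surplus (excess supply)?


At P = 32:
Qd = 118 - 2*32 = 54
Qs = 15 + 2*32 = 79
Surplus = Qs - Qd = 79 - 54 = 25

25


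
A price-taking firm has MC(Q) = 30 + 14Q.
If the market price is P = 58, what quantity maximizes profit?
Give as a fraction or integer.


In perfect competition, profit is maximized where P = MC.
58 = 30 + 14Q
28 = 14Q
Q* = 28/14 = 2

2


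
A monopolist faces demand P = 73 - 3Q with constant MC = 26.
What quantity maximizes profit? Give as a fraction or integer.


TR = P*Q = (73 - 3Q)Q = 73Q - 3Q^2
MR = dTR/dQ = 73 - 6Q
Set MR = MC:
73 - 6Q = 26
47 = 6Q
Q* = 47/6 = 47/6

47/6


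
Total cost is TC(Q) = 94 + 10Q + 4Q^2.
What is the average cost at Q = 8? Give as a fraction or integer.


TC(8) = 94 + 10*8 + 4*8^2
TC(8) = 94 + 80 + 256 = 430
AC = TC/Q = 430/8 = 215/4

215/4


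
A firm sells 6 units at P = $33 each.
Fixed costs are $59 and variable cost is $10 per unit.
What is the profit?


Total Revenue = P * Q = 33 * 6 = $198
Total Cost = FC + VC*Q = 59 + 10*6 = $119
Profit = TR - TC = 198 - 119 = $79

$79


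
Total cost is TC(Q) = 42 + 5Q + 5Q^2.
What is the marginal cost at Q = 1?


MC = dTC/dQ = 5 + 2*5*Q
At Q = 1:
MC = 5 + 10*1
MC = 5 + 10 = 15

15


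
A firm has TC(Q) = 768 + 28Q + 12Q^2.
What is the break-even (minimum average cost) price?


AC(Q) = 768/Q + 28 + 12Q
To minimize: dAC/dQ = -768/Q^2 + 12 = 0
Q^2 = 768/12 = 64
Q* = 8
Min AC = 768/8 + 28 + 12*8
Min AC = 96 + 28 + 96 = 220

220


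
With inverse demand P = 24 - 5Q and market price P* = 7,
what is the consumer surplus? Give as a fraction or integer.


Maximum willingness to pay (at Q=0): P_max = 24
Quantity demanded at P* = 7:
Q* = (24 - 7)/5 = 17/5
CS = (1/2) * Q* * (P_max - P*)
CS = (1/2) * 17/5 * (24 - 7)
CS = (1/2) * 17/5 * 17 = 289/10

289/10


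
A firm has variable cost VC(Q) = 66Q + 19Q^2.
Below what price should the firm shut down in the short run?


AVC(Q) = VC(Q)/Q = 66 + 19Q
AVC is increasing in Q, so minimum AVC is at Q -> 0+.
Min AVC = 66
The firm should shut down if P < 66.

66
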